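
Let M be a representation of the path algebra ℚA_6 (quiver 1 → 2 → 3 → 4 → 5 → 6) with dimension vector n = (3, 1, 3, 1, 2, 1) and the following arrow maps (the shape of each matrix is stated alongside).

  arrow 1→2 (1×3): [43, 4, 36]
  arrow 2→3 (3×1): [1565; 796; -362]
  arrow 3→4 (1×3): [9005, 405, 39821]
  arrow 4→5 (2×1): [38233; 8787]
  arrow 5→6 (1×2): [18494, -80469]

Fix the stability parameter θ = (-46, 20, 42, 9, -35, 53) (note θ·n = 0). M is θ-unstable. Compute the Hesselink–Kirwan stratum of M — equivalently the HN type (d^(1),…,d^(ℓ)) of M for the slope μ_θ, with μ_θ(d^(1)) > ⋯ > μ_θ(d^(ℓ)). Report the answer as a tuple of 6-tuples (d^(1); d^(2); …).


Via rank(M_{q-1}∘⋯∘M_p): M ≅ I[1,1]^2, I[1,6], I[3,3]^2, I[5,5].
μ_θ-semistable layers: μ^(1)=53; μ^(2)=42; μ^(3)=9; μ^(4)=-35; μ^(5)=-46

((0, 0, 0, 0, 0, 1); (0, 0, 2, 0, 0, 0); (0, 1, 1, 1, 1, 0); (0, 0, 0, 0, 1, 0); (3, 0, 0, 0, 0, 0))


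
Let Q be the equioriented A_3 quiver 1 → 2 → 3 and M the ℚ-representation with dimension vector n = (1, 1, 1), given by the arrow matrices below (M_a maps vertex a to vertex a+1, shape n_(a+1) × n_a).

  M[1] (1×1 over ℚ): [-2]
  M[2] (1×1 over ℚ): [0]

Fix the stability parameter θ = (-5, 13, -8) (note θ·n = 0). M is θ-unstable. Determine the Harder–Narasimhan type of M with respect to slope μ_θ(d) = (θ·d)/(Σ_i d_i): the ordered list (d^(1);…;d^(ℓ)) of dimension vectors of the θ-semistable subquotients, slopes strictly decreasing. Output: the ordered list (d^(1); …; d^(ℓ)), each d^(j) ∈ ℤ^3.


Barcode: M ≅ I[1,2], I[3,3]. HN layers by μ_θ (3 steps, strictly decreasing):
  μ^(1)=13; μ^(2)=-5; μ^(3)=-8

((0, 1, 0); (1, 0, 0); (0, 0, 1))


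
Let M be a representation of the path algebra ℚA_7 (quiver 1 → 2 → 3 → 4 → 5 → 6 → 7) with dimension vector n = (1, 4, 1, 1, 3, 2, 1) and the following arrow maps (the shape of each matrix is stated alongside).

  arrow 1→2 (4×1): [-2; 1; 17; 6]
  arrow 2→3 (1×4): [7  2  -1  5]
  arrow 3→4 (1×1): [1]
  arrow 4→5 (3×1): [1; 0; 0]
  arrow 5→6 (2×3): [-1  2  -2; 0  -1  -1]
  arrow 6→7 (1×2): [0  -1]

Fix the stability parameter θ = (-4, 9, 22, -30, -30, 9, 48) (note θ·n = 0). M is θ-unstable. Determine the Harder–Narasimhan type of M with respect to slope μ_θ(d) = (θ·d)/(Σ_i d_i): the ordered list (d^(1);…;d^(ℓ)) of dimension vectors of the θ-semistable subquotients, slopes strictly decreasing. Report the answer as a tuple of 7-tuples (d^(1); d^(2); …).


Interval decomposition of M: I[1,6], I[2,2]^3, I[5,5], I[5,7].
HN type (ℓ=4): μ^(1)=48; μ^(2)=9; μ^(3)=-33/5; μ^(4)=-30

((0, 0, 0, 0, 0, 0, 1); (0, 3, 0, 0, 0, 2, 0); (1, 1, 1, 1, 1, 0, 0); (0, 0, 0, 0, 2, 0, 0))


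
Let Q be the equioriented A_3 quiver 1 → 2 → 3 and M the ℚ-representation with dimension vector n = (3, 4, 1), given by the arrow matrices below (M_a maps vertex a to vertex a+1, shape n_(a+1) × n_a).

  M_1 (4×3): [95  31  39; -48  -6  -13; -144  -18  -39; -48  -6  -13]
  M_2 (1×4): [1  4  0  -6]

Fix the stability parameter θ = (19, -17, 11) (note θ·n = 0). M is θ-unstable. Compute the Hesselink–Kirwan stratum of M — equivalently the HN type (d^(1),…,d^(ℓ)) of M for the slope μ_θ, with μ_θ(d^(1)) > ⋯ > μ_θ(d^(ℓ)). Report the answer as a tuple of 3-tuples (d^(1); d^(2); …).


Via rank(M_{q-1}∘⋯∘M_p): M ≅ I[1,1], I[1,2], I[1,3], I[2,2]^2.
μ_θ-semistable layers: μ^(1)=19; μ^(2)=11; μ^(3)=1; μ^(4)=-17

((1, 0, 0); (0, 0, 1); (2, 2, 0); (0, 2, 0))


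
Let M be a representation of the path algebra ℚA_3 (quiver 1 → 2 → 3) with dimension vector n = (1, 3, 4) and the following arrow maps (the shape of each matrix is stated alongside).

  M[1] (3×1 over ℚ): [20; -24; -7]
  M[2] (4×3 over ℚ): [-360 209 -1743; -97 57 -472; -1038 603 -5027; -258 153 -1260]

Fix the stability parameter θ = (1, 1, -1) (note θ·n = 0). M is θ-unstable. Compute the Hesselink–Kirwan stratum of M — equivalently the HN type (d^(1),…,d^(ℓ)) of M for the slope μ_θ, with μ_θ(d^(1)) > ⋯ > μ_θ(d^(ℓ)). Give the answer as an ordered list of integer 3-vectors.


Barcode: M ≅ I[1,3], I[2,3]^2, I[3,3]. HN layers by μ_θ (3 steps, strictly decreasing):
  μ^(1)=1/3; μ^(2)=0; μ^(3)=-1

((1, 1, 1); (0, 2, 2); (0, 0, 1))


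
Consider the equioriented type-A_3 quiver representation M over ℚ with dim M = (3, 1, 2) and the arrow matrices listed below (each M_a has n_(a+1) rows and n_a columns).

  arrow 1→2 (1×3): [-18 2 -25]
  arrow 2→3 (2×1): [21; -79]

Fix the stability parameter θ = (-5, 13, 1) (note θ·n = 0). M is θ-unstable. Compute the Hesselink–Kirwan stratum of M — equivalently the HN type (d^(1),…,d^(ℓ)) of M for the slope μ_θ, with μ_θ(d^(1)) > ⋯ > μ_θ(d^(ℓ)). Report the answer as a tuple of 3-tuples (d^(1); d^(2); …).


Interval decomposition of M: I[1,1]^2, I[1,3], I[3,3].
HN type (ℓ=3): μ^(1)=7; μ^(2)=1; μ^(3)=-5

((0, 1, 1); (0, 0, 1); (3, 0, 0))


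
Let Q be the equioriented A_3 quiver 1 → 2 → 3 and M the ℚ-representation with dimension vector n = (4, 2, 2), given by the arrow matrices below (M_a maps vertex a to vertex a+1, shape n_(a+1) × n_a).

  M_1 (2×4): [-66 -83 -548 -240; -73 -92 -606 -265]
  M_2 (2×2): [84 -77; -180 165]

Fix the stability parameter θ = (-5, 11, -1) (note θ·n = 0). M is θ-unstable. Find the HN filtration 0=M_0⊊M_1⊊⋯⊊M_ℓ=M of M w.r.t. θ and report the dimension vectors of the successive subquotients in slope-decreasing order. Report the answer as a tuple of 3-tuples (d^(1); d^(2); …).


Via rank(M_{q-1}∘⋯∘M_p): M ≅ I[1,1]^2, I[1,2], I[1,3], I[3,3].
μ_θ-semistable layers: μ^(1)=11; μ^(2)=5; μ^(3)=-1; μ^(4)=-5

((0, 1, 0); (0, 1, 1); (0, 0, 1); (4, 0, 0))


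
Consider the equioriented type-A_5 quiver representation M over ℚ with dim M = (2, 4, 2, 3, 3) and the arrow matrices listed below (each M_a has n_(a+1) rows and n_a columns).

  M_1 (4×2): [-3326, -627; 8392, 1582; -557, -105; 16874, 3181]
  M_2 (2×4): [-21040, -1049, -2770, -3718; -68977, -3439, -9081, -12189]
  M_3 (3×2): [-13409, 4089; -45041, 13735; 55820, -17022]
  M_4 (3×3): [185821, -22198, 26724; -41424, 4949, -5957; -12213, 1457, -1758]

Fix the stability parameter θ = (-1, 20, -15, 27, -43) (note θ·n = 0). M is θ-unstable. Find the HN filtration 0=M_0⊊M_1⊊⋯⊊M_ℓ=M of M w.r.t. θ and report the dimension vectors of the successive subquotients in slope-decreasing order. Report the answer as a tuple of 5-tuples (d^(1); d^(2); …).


Barcode: M ≅ I[1,2], I[1,5], I[2,2], I[2,5], I[4,5]. HN layers by μ_θ (5 steps, strictly decreasing):
  μ^(1)=20; μ^(2)=-1; μ^(3)=-12/5; μ^(4)=-11/4; μ^(5)=-8

((0, 2, 0, 0, 0); (1, 0, 0, 0, 0); (1, 1, 1, 1, 1); (0, 1, 1, 1, 1); (0, 0, 0, 1, 1))


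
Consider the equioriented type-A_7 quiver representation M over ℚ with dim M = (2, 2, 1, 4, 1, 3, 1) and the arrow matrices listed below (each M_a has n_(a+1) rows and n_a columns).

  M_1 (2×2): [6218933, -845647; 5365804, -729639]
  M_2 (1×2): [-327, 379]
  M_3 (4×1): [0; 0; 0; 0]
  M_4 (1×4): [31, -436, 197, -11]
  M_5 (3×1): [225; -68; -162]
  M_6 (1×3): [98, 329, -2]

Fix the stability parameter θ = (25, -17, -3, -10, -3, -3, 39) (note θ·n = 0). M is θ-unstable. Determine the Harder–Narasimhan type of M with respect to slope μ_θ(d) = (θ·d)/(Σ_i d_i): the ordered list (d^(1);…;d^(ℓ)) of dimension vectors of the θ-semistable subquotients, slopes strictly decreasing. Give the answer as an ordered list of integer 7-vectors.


Via rank(M_{q-1}∘⋯∘M_p): M ≅ I[1,2], I[1,3], I[4,4]^3, I[4,7], I[6,6]^2.
μ_θ-semistable layers: μ^(1)=39; μ^(2)=4; μ^(3)=5/3; μ^(4)=-3; μ^(5)=-10

((0, 0, 0, 0, 0, 0, 1); (1, 1, 0, 0, 0, 0, 0); (1, 1, 1, 0, 0, 0, 0); (0, 0, 0, 0, 1, 3, 0); (0, 0, 0, 4, 0, 0, 0))


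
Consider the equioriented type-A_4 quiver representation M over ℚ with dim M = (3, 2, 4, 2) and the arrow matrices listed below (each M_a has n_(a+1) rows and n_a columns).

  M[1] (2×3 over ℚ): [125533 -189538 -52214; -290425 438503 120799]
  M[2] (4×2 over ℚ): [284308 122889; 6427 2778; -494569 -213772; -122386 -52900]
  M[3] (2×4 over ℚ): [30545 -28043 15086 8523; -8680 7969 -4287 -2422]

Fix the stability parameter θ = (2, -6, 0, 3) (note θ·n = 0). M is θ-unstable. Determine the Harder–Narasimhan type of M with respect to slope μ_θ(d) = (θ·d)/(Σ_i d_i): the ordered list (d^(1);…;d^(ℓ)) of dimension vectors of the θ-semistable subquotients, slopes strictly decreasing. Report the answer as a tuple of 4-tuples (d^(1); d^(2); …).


Barcode: M ≅ I[1,1], I[1,3], I[1,4], I[3,3], I[3,4]. HN layers by μ_θ (4 steps, strictly decreasing):
  μ^(1)=3; μ^(2)=2; μ^(3)=0; μ^(4)=-2

((0, 0, 0, 2); (1, 0, 0, 0); (0, 0, 4, 0); (2, 2, 0, 0))


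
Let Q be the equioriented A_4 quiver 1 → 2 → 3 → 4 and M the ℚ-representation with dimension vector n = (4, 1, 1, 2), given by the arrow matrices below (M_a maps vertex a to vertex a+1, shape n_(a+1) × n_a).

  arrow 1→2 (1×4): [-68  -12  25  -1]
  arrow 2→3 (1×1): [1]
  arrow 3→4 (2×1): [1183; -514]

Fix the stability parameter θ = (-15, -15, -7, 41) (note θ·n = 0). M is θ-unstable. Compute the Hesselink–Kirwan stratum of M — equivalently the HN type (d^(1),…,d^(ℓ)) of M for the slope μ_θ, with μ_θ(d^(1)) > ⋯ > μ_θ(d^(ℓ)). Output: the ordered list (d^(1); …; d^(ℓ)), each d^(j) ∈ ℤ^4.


Barcode: M ≅ I[1,1]^3, I[1,4], I[4,4]. HN layers by μ_θ (3 steps, strictly decreasing):
  μ^(1)=41; μ^(2)=-7; μ^(3)=-15

((0, 0, 0, 2); (0, 0, 1, 0); (4, 1, 0, 0))


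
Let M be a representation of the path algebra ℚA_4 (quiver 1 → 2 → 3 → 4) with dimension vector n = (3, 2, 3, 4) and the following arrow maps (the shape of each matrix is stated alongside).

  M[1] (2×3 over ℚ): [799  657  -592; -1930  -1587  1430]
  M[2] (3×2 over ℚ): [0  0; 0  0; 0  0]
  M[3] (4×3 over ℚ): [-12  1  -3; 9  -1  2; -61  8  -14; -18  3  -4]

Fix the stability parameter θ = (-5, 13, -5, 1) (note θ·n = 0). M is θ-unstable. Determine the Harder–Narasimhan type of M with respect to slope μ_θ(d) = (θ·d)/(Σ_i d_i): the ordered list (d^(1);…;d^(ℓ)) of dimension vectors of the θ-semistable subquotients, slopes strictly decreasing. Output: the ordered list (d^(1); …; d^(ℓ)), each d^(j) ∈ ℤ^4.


Via rank(M_{q-1}∘⋯∘M_p): M ≅ I[1,1], I[1,2]^2, I[3,4]^3, I[4,4].
μ_θ-semistable layers: μ^(1)=13; μ^(2)=1; μ^(3)=-5

((0, 2, 0, 0); (0, 0, 0, 4); (3, 0, 3, 0))


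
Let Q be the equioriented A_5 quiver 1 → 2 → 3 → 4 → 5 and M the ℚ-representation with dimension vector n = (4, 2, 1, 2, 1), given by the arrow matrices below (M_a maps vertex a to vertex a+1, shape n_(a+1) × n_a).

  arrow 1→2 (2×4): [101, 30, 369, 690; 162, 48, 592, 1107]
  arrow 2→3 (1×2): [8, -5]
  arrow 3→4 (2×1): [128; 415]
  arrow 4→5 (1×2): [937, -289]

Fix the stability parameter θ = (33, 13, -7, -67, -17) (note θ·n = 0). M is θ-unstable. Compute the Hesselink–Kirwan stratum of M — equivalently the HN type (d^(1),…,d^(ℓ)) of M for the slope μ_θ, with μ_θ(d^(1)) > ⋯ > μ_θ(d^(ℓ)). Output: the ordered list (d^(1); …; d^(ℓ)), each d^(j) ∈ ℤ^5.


Via rank(M_{q-1}∘⋯∘M_p): M ≅ I[1,1]^2, I[1,2], I[1,5], I[4,4].
μ_θ-semistable layers: μ^(1)=33; μ^(2)=23; μ^(3)=-9; μ^(4)=-67

((2, 0, 0, 0, 0); (1, 1, 0, 0, 0); (1, 1, 1, 1, 1); (0, 0, 0, 1, 0))


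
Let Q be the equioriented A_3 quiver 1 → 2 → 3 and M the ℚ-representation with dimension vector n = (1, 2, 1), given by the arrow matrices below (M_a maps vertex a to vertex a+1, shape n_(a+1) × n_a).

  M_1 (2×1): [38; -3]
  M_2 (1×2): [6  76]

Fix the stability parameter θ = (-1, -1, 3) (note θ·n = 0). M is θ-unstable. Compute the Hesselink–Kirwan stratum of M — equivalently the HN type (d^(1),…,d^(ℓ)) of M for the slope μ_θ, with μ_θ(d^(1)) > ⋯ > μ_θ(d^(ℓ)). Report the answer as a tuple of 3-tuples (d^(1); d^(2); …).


Barcode: M ≅ I[1,2], I[2,3]. HN layers by μ_θ (2 steps, strictly decreasing):
  μ^(1)=3; μ^(2)=-1

((0, 0, 1); (1, 2, 0))


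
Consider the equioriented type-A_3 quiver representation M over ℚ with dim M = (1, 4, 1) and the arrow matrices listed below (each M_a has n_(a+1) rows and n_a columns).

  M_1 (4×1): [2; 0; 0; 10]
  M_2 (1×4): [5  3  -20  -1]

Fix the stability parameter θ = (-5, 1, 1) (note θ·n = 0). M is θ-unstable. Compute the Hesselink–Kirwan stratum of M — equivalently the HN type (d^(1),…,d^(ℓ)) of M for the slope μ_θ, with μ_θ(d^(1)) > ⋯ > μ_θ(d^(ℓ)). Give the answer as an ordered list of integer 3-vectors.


Barcode: M ≅ I[1,2], I[2,2]^2, I[2,3]. HN layers by μ_θ (2 steps, strictly decreasing):
  μ^(1)=1; μ^(2)=-5

((0, 4, 1); (1, 0, 0))


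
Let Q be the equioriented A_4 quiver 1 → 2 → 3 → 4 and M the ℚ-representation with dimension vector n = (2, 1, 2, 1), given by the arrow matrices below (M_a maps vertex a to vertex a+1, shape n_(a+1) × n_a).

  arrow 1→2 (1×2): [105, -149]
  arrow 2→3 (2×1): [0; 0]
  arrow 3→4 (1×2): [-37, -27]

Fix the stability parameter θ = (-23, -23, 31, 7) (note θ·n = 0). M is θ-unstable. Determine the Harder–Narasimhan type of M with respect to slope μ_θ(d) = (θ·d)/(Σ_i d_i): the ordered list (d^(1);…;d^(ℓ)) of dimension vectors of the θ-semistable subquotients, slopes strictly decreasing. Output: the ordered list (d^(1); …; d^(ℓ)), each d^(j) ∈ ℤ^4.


Via rank(M_{q-1}∘⋯∘M_p): M ≅ I[1,1], I[1,2], I[3,3], I[3,4].
μ_θ-semistable layers: μ^(1)=31; μ^(2)=19; μ^(3)=-23

((0, 0, 1, 0); (0, 0, 1, 1); (2, 1, 0, 0))


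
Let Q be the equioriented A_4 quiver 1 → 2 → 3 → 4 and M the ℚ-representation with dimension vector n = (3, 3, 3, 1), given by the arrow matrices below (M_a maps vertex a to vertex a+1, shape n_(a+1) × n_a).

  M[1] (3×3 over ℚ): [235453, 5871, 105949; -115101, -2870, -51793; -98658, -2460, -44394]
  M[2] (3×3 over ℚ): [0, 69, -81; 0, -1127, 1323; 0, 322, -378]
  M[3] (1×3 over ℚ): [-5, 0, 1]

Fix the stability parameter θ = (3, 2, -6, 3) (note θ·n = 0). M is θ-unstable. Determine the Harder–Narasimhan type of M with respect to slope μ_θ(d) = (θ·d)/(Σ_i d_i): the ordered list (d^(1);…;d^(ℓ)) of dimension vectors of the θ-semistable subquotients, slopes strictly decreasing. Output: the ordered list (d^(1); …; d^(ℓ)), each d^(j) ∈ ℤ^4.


Via rank(M_{q-1}∘⋯∘M_p): M ≅ I[1,1], I[1,2], I[1,4], I[2,2], I[3,3]^2.
μ_θ-semistable layers: μ^(1)=3; μ^(2)=5/2; μ^(3)=2; μ^(4)=-1/3; μ^(5)=-6

((1, 0, 0, 1); (1, 1, 0, 0); (0, 1, 0, 0); (1, 1, 1, 0); (0, 0, 2, 0))


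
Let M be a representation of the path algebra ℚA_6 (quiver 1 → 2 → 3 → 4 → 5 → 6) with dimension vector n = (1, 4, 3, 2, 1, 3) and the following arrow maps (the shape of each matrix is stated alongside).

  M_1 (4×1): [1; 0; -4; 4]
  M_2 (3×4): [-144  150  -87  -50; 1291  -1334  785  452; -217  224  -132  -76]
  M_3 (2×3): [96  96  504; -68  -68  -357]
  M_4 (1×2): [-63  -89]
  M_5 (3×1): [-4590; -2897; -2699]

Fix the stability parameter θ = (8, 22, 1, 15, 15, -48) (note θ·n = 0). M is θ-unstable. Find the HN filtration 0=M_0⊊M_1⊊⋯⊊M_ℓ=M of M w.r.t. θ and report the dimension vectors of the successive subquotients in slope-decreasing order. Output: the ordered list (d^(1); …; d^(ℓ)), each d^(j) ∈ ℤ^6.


Barcode: M ≅ I[1,6], I[2,2], I[2,3]^2, I[4,4], I[6,6]^2. HN layers by μ_θ (5 steps, strictly decreasing):
  μ^(1)=22; μ^(2)=15; μ^(3)=23/2; μ^(4)=13/6; μ^(5)=-48

((0, 1, 0, 0, 0, 0); (0, 0, 0, 1, 0, 0); (0, 2, 2, 0, 0, 0); (1, 1, 1, 1, 1, 1); (0, 0, 0, 0, 0, 2))


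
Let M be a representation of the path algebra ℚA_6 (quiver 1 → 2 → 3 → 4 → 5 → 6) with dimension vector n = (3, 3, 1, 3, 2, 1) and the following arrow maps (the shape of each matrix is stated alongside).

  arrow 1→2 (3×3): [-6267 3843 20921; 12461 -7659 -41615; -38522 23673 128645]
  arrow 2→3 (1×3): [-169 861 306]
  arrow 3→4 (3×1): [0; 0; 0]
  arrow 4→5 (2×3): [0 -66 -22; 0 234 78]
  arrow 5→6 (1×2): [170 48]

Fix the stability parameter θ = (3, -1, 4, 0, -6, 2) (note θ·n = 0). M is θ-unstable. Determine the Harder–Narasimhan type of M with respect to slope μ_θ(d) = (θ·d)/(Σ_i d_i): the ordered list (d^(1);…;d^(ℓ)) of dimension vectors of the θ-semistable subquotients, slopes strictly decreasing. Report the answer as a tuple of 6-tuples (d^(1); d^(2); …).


Interval decomposition of M: I[1,2]^2, I[1,3], I[4,4]^2, I[4,6], I[5,5].
HN type (ℓ=6): μ^(1)=4; μ^(2)=2; μ^(3)=1; μ^(4)=0; μ^(5)=-3; μ^(6)=-6

((0, 0, 1, 0, 0, 0); (0, 0, 0, 0, 0, 1); (3, 3, 0, 0, 0, 0); (0, 0, 0, 2, 0, 0); (0, 0, 0, 1, 1, 0); (0, 0, 0, 0, 1, 0))


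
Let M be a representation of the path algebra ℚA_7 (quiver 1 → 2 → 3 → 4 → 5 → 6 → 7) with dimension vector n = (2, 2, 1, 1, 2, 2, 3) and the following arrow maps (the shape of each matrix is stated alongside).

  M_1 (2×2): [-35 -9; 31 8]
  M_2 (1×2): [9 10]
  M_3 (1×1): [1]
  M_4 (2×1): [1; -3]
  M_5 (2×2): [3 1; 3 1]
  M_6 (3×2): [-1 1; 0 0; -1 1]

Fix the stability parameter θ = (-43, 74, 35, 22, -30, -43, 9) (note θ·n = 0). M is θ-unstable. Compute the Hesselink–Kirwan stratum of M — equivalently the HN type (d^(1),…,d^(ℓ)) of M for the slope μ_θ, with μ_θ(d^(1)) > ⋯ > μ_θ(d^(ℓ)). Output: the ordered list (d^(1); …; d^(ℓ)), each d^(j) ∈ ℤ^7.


Via rank(M_{q-1}∘⋯∘M_p): M ≅ I[1,2], I[1,5], I[5,6], I[6,7], I[7,7]^2.
μ_θ-semistable layers: μ^(1)=74; μ^(2)=101/4; μ^(3)=9; μ^(4)=-73/2; μ^(5)=-43

((0, 1, 0, 0, 0, 0, 0); (0, 1, 1, 1, 1, 0, 0); (0, 0, 0, 0, 0, 0, 3); (0, 0, 0, 0, 1, 1, 0); (2, 0, 0, 0, 0, 1, 0))


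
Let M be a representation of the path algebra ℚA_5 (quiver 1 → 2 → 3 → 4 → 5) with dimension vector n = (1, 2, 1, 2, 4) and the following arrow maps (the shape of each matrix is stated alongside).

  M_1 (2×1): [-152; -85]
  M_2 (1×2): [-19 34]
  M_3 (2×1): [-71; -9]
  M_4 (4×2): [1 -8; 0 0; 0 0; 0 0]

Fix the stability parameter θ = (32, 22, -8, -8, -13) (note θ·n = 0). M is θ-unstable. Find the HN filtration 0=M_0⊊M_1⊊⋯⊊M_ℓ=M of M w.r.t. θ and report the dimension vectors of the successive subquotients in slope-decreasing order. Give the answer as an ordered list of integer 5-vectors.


Interval decomposition of M: I[1,5], I[2,2], I[4,4], I[5,5]^3.
HN type (ℓ=4): μ^(1)=22; μ^(2)=5; μ^(3)=-8; μ^(4)=-13

((0, 1, 0, 0, 0); (1, 1, 1, 1, 1); (0, 0, 0, 1, 0); (0, 0, 0, 0, 3))


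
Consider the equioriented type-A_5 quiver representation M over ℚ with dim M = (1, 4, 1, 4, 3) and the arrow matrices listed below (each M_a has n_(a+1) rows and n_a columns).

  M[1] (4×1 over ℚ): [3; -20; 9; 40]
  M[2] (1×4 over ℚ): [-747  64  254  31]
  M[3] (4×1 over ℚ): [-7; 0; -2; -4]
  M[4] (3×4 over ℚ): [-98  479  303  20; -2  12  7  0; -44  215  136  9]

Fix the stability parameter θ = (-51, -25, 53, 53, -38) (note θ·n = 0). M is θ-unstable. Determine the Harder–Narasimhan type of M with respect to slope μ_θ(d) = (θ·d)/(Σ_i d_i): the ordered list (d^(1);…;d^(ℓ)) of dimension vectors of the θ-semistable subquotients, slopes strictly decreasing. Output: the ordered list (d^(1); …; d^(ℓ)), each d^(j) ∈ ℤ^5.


Interval decomposition of M: I[1,4], I[2,2]^3, I[4,5]^3.
HN type (ℓ=4): μ^(1)=53; μ^(2)=15/2; μ^(3)=-25; μ^(4)=-51

((0, 0, 1, 1, 0); (0, 0, 0, 3, 3); (0, 4, 0, 0, 0); (1, 0, 0, 0, 0))


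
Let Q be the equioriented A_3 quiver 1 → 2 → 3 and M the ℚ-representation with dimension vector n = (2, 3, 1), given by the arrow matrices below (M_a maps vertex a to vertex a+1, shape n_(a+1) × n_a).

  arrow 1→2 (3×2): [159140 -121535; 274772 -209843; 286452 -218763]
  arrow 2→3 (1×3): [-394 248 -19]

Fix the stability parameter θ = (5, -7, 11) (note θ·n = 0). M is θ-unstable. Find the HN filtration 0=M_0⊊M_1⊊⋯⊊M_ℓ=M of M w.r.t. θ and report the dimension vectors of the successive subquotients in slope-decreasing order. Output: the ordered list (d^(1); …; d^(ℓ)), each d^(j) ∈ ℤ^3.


Barcode: M ≅ I[1,1], I[1,3], I[2,2]^2. HN layers by μ_θ (4 steps, strictly decreasing):
  μ^(1)=11; μ^(2)=5; μ^(3)=-1; μ^(4)=-7

((0, 0, 1); (1, 0, 0); (1, 1, 0); (0, 2, 0))


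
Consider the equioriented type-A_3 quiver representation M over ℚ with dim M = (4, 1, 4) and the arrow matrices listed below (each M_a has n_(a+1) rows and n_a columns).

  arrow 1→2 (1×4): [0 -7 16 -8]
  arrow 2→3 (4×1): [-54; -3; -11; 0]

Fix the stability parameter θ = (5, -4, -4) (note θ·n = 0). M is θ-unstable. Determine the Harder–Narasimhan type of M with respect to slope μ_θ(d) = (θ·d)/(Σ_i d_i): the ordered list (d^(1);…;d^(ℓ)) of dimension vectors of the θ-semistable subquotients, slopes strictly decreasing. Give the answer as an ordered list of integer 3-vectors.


Interval decomposition of M: I[1,1]^3, I[1,3], I[3,3]^3.
HN type (ℓ=3): μ^(1)=5; μ^(2)=-1; μ^(3)=-4

((3, 0, 0); (1, 1, 1); (0, 0, 3))


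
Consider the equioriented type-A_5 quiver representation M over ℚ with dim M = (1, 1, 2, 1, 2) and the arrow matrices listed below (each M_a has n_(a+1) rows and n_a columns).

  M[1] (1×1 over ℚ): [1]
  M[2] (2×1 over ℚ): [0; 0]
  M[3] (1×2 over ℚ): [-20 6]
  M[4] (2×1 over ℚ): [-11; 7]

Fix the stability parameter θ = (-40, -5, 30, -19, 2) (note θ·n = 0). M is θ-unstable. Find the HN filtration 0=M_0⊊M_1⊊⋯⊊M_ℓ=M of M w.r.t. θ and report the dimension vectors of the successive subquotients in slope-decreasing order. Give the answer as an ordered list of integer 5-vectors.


Interval decomposition of M: I[1,2], I[3,3], I[3,5], I[5,5].
HN type (ℓ=5): μ^(1)=30; μ^(2)=13/3; μ^(3)=2; μ^(4)=-5; μ^(5)=-40

((0, 0, 1, 0, 0); (0, 0, 1, 1, 1); (0, 0, 0, 0, 1); (0, 1, 0, 0, 0); (1, 0, 0, 0, 0))


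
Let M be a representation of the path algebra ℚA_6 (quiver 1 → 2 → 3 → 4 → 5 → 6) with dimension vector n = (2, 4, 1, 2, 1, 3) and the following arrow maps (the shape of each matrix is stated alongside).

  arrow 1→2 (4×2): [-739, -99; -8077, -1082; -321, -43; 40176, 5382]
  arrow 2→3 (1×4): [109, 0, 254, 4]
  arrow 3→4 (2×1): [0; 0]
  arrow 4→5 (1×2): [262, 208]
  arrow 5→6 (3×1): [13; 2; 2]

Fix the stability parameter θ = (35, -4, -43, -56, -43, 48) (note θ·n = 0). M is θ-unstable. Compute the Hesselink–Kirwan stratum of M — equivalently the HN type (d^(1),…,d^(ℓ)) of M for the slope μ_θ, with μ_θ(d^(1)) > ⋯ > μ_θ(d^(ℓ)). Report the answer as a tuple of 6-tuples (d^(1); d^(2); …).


Barcode: M ≅ I[1,2], I[1,3], I[2,2]^2, I[4,4], I[4,6], I[6,6]^2. HN layers by μ_θ (5 steps, strictly decreasing):
  μ^(1)=48; μ^(2)=31/2; μ^(3)=-4; μ^(4)=-43; μ^(5)=-56

((0, 0, 0, 0, 0, 3); (1, 1, 0, 0, 0, 0); (1, 3, 1, 0, 0, 0); (0, 0, 0, 0, 1, 0); (0, 0, 0, 2, 0, 0))


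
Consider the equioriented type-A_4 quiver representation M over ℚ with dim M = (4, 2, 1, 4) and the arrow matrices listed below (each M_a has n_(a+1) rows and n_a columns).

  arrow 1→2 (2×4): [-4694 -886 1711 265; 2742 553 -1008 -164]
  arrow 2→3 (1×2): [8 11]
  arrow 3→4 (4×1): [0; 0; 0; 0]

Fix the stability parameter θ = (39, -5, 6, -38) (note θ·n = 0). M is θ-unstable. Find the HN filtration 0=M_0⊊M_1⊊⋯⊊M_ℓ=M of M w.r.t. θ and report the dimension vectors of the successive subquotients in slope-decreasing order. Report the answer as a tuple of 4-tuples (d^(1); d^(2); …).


Interval decomposition of M: I[1,1]^2, I[1,2], I[1,3], I[4,4]^4.
HN type (ℓ=4): μ^(1)=39; μ^(2)=17; μ^(3)=40/3; μ^(4)=-38

((2, 0, 0, 0); (1, 1, 0, 0); (1, 1, 1, 0); (0, 0, 0, 4))


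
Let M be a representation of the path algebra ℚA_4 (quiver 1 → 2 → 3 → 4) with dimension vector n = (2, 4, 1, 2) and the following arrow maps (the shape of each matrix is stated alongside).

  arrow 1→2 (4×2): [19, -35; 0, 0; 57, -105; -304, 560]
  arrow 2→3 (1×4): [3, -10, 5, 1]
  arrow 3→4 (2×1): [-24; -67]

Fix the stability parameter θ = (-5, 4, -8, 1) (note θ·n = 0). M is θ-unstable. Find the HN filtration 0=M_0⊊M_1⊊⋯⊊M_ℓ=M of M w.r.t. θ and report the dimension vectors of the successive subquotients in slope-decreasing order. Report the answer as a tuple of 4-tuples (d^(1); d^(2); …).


Barcode: M ≅ I[1,1], I[1,4], I[2,2]^3, I[4,4]. HN layers by μ_θ (4 steps, strictly decreasing):
  μ^(1)=4; μ^(2)=1; μ^(3)=-2; μ^(4)=-5

((0, 3, 0, 0); (0, 0, 0, 2); (0, 1, 1, 0); (2, 0, 0, 0))


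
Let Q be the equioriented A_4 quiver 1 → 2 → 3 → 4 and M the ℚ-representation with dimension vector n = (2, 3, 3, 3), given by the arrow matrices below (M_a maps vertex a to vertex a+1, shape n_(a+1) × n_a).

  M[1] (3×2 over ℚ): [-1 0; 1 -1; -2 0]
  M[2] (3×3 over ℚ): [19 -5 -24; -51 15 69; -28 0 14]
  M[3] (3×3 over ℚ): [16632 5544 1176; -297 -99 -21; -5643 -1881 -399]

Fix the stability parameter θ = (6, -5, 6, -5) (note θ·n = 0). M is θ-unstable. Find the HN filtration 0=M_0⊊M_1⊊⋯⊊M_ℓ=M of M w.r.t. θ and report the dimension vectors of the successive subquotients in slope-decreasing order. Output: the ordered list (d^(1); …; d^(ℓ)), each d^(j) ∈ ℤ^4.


Interval decomposition of M: I[1,2], I[1,3], I[2,4], I[3,3], I[4,4]^2.
HN type (ℓ=3): μ^(1)=6; μ^(2)=1/2; μ^(3)=-5

((0, 0, 2, 0); (2, 2, 1, 1); (0, 1, 0, 2))


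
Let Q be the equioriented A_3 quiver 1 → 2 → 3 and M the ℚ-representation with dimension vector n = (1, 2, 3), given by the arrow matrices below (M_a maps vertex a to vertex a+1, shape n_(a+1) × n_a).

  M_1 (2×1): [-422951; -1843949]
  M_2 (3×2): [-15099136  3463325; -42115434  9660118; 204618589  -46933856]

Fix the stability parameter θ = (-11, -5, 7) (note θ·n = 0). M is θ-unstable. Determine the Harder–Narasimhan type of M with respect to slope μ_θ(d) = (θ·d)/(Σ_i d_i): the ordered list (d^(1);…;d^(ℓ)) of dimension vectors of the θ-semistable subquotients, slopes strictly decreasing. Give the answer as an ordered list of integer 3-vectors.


Barcode: M ≅ I[1,3], I[2,3], I[3,3]. HN layers by μ_θ (3 steps, strictly decreasing):
  μ^(1)=7; μ^(2)=-5; μ^(3)=-11

((0, 0, 3); (0, 2, 0); (1, 0, 0))


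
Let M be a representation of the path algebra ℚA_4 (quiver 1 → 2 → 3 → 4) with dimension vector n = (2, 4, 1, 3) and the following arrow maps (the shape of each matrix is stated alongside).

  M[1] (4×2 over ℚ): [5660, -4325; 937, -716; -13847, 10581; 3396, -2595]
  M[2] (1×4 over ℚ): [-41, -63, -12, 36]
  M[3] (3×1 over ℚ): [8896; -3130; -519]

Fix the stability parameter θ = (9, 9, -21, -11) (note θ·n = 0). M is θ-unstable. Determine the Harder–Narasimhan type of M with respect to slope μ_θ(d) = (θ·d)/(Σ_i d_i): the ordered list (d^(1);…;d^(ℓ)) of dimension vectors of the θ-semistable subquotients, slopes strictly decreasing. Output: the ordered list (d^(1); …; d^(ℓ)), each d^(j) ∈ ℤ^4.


Via rank(M_{q-1}∘⋯∘M_p): M ≅ I[1,2], I[1,4], I[2,2]^2, I[4,4]^2.
μ_θ-semistable layers: μ^(1)=9; μ^(2)=-7/2; μ^(3)=-11

((1, 3, 0, 0); (1, 1, 1, 1); (0, 0, 0, 2))


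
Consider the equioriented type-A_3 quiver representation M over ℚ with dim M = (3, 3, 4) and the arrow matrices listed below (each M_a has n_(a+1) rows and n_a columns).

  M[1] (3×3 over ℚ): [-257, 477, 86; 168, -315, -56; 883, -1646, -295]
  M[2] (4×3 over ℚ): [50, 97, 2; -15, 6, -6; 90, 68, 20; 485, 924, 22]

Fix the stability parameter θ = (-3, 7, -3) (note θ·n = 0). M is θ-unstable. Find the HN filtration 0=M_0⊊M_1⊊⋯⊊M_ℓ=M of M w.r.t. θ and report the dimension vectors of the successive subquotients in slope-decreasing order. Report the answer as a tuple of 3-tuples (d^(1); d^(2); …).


Via rank(M_{q-1}∘⋯∘M_p): M ≅ I[1,2], I[1,3]^2, I[3,3]^2.
μ_θ-semistable layers: μ^(1)=7; μ^(2)=2; μ^(3)=-3

((0, 1, 0); (0, 2, 2); (3, 0, 2))


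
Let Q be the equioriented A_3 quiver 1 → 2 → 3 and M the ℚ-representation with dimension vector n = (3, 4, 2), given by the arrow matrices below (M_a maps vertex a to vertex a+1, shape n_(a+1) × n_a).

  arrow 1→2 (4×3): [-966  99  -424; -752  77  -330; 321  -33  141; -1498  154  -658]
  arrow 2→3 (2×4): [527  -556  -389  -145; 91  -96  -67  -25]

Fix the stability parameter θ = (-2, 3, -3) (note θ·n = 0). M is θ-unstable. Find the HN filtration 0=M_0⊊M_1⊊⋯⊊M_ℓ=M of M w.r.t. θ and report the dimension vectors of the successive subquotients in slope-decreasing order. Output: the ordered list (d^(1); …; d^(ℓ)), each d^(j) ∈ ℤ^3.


Interval decomposition of M: I[1,1], I[1,3]^2, I[2,2]^2.
HN type (ℓ=3): μ^(1)=3; μ^(2)=0; μ^(3)=-2

((0, 2, 0); (0, 2, 2); (3, 0, 0))


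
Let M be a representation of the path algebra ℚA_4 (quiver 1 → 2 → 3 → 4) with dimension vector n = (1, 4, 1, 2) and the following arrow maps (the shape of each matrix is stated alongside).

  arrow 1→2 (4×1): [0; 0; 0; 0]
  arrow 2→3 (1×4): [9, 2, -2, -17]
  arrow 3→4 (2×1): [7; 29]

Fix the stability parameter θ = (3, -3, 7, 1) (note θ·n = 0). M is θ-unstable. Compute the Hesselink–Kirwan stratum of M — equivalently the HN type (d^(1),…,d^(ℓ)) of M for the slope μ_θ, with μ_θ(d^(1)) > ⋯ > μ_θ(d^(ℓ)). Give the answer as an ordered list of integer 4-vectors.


Interval decomposition of M: I[1,1], I[2,2]^3, I[2,4], I[4,4].
HN type (ℓ=4): μ^(1)=4; μ^(2)=3; μ^(3)=1; μ^(4)=-3

((0, 0, 1, 1); (1, 0, 0, 0); (0, 0, 0, 1); (0, 4, 0, 0))


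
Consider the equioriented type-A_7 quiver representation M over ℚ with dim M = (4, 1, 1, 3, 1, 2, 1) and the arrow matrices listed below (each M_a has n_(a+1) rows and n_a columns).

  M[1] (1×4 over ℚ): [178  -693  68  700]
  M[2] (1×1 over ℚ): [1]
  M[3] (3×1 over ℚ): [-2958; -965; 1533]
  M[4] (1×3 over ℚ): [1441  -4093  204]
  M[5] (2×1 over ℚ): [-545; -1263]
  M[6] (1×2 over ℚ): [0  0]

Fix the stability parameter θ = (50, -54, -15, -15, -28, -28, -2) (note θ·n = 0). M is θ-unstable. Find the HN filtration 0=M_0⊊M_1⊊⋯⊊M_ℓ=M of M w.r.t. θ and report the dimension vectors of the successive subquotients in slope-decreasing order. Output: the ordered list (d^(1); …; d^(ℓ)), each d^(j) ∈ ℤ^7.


Interval decomposition of M: I[1,1]^3, I[1,6], I[4,4]^2, I[6,6], I[7,7].
HN type (ℓ=4): μ^(1)=50; μ^(2)=-2; μ^(3)=-15; μ^(4)=-28

((3, 0, 0, 0, 0, 0, 0); (0, 0, 0, 0, 0, 0, 1); (1, 1, 1, 3, 1, 1, 0); (0, 0, 0, 0, 0, 1, 0))


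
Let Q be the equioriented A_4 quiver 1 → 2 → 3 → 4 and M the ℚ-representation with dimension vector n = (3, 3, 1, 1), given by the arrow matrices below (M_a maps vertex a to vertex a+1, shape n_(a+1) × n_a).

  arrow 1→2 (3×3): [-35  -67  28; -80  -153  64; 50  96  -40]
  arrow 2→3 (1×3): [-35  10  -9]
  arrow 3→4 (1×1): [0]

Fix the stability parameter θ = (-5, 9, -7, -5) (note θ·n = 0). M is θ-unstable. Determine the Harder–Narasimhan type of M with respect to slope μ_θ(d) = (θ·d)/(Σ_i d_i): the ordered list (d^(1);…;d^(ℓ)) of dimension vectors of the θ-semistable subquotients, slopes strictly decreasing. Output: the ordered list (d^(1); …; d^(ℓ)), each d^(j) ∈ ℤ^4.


Interval decomposition of M: I[1,1], I[1,2], I[1,3], I[2,2], I[4,4].
HN type (ℓ=3): μ^(1)=9; μ^(2)=1; μ^(3)=-5

((0, 2, 0, 0); (0, 1, 1, 0); (3, 0, 0, 1))


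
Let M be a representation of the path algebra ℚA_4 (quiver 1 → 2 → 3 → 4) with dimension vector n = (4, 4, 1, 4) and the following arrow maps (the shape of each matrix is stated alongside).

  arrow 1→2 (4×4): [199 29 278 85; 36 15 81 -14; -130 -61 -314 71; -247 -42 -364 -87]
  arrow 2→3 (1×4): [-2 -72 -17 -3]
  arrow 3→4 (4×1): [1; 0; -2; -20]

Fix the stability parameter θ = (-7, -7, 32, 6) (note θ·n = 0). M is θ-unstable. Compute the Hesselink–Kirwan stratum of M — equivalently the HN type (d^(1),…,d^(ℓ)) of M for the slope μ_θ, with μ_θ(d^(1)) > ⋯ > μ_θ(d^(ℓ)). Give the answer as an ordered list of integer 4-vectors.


Barcode: M ≅ I[1,2]^3, I[1,4], I[4,4]^3. HN layers by μ_θ (3 steps, strictly decreasing):
  μ^(1)=19; μ^(2)=6; μ^(3)=-7

((0, 0, 1, 1); (0, 0, 0, 3); (4, 4, 0, 0))


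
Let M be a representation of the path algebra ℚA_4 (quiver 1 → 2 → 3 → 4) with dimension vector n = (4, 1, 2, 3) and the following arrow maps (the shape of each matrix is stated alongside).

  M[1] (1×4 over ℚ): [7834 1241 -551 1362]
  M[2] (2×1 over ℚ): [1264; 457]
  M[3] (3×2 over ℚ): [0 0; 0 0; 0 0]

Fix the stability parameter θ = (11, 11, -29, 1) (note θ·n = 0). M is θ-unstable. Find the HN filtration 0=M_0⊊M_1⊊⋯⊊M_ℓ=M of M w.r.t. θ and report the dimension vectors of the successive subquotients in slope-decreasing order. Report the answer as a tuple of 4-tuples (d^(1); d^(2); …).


Via rank(M_{q-1}∘⋯∘M_p): M ≅ I[1,1]^3, I[1,3], I[3,3], I[4,4]^3.
μ_θ-semistable layers: μ^(1)=11; μ^(2)=1; μ^(3)=-7/3; μ^(4)=-29

((3, 0, 0, 0); (0, 0, 0, 3); (1, 1, 1, 0); (0, 0, 1, 0))


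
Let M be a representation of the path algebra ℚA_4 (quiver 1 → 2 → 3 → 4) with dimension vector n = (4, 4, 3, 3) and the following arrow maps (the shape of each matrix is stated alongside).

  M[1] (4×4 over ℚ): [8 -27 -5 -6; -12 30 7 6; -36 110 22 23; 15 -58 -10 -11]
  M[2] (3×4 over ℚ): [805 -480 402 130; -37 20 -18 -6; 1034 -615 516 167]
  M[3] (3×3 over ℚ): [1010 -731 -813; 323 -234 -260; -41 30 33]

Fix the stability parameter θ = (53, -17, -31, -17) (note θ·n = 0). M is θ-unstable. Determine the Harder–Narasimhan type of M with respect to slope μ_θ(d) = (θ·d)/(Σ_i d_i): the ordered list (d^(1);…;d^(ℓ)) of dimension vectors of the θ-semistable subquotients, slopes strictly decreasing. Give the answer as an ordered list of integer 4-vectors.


Interval decomposition of M: I[1,2]^2, I[1,4]^2, I[3,4].
HN type (ℓ=4): μ^(1)=18; μ^(2)=-3; μ^(3)=-17; μ^(4)=-31

((2, 2, 0, 0); (2, 2, 2, 2); (0, 0, 0, 1); (0, 0, 1, 0))


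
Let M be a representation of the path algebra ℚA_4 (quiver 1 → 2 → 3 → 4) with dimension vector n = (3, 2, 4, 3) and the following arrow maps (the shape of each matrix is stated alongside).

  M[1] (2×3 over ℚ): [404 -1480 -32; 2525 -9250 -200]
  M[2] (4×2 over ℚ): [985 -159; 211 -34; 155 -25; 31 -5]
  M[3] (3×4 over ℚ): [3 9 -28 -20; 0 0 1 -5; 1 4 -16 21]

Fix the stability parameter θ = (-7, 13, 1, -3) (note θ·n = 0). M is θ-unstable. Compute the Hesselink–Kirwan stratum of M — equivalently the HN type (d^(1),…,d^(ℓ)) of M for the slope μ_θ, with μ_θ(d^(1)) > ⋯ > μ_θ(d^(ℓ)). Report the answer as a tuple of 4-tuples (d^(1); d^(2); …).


Via rank(M_{q-1}∘⋯∘M_p): M ≅ I[1,1]^2, I[1,4], I[2,3], I[3,4]^2.
μ_θ-semistable layers: μ^(1)=7; μ^(2)=11/3; μ^(3)=-1; μ^(4)=-7

((0, 1, 1, 0); (0, 1, 1, 1); (0, 0, 2, 2); (3, 0, 0, 0))


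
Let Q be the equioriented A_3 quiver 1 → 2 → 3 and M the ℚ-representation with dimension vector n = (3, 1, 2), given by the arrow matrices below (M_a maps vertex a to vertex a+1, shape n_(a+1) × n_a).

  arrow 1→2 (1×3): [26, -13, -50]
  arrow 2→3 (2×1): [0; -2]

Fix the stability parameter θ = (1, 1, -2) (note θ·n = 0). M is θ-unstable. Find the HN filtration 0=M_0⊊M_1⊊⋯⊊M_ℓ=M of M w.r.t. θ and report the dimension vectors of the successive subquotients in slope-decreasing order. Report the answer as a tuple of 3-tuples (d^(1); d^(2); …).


Barcode: M ≅ I[1,1]^2, I[1,3], I[3,3]. HN layers by μ_θ (3 steps, strictly decreasing):
  μ^(1)=1; μ^(2)=0; μ^(3)=-2

((2, 0, 0); (1, 1, 1); (0, 0, 1))


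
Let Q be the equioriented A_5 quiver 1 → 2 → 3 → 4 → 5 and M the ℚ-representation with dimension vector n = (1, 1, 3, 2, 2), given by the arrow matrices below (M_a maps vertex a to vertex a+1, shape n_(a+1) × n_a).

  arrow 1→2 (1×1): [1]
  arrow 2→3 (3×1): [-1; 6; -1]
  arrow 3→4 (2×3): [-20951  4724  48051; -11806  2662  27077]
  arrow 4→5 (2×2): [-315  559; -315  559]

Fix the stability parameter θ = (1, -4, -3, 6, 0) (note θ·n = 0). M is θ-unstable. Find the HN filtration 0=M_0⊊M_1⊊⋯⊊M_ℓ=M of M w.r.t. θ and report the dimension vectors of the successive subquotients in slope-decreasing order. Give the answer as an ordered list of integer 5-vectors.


Via rank(M_{q-1}∘⋯∘M_p): M ≅ I[1,5], I[3,3], I[3,4], I[5,5].
μ_θ-semistable layers: μ^(1)=6; μ^(2)=3; μ^(3)=0; μ^(4)=-2; μ^(5)=-3

((0, 0, 0, 1, 0); (0, 0, 0, 1, 1); (0, 0, 0, 0, 1); (1, 1, 1, 0, 0); (0, 0, 2, 0, 0))


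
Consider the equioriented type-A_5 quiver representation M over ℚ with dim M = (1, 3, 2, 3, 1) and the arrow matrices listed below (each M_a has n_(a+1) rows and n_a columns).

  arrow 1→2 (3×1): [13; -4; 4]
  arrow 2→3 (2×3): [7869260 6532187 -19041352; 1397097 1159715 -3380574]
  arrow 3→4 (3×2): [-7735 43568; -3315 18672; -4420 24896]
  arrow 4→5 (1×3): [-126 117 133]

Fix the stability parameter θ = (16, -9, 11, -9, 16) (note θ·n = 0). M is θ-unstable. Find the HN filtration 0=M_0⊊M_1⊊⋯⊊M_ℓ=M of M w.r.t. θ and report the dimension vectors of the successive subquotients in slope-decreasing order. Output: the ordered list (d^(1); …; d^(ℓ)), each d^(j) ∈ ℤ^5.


Via rank(M_{q-1}∘⋯∘M_p): M ≅ I[1,3], I[2,2], I[2,5], I[4,4]^2.
μ_θ-semistable layers: μ^(1)=16; μ^(2)=11; μ^(3)=7/2; μ^(4)=1; μ^(5)=-9

((0, 0, 0, 0, 1); (0, 0, 1, 0, 0); (1, 1, 0, 0, 0); (0, 0, 1, 1, 0); (0, 2, 0, 2, 0))


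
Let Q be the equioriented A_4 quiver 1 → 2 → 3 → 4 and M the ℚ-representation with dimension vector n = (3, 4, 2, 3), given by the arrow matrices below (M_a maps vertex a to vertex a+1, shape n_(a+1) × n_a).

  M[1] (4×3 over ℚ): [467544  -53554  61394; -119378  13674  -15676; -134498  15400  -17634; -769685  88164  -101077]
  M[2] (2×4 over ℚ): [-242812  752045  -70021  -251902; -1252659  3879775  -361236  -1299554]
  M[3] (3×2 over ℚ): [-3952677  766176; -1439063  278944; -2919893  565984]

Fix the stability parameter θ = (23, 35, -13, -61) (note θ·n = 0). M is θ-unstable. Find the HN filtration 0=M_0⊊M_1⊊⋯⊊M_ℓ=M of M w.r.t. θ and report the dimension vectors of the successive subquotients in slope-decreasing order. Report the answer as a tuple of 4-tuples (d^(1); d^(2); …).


Barcode: M ≅ I[1,1], I[1,2], I[1,4], I[2,2], I[2,3], I[4,4]^2. HN layers by μ_θ (5 steps, strictly decreasing):
  μ^(1)=35; μ^(2)=23; μ^(3)=11; μ^(4)=-4; μ^(5)=-61

((0, 2, 0, 0); (2, 0, 0, 0); (0, 1, 1, 0); (1, 1, 1, 1); (0, 0, 0, 2))


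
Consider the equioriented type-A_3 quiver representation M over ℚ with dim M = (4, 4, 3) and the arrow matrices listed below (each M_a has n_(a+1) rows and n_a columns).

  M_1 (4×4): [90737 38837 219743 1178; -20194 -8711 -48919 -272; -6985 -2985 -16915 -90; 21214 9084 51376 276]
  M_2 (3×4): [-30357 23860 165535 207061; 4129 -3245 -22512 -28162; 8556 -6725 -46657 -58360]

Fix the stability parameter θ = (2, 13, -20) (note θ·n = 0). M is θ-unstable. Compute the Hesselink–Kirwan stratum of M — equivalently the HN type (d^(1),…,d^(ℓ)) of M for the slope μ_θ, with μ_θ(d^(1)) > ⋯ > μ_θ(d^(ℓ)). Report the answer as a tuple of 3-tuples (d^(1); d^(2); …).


Via rank(M_{q-1}∘⋯∘M_p): M ≅ I[1,1]^2, I[1,2], I[1,3], I[2,3]^2.
μ_θ-semistable layers: μ^(1)=13; μ^(2)=2; μ^(3)=-5/3; μ^(4)=-7/2

((0, 1, 0); (3, 0, 0); (1, 1, 1); (0, 2, 2))


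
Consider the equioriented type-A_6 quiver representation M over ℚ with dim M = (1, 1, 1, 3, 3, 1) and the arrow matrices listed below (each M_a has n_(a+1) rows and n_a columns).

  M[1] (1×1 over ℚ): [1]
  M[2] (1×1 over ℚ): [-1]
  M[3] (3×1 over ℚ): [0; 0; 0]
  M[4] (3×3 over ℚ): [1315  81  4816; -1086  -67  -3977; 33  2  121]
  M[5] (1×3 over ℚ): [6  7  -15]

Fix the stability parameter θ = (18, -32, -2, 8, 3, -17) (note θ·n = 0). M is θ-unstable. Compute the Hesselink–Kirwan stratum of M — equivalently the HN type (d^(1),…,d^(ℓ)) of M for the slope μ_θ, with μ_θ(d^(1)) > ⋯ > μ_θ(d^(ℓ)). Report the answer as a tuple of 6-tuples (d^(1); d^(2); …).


Barcode: M ≅ I[1,3], I[4,5]^2, I[4,6]. HN layers by μ_θ (3 steps, strictly decreasing):
  μ^(1)=11/2; μ^(2)=-2; μ^(3)=-7

((0, 0, 0, 2, 2, 0); (0, 0, 1, 1, 1, 1); (1, 1, 0, 0, 0, 0))
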